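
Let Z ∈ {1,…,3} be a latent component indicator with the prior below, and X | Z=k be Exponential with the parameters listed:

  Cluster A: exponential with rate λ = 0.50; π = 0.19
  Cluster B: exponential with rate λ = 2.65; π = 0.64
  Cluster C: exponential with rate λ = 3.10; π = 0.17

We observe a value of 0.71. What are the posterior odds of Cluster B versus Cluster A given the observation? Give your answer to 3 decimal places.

3.879

Only the two components matter; the odds are (π_i f_i(x)) / (π_j f_j(x)).
Evaluate each component's likelihood at the observed value:
  p_A = 0.50·e^(−0.50·0.71) = 0.50·e^(−0.3550) = 0.350587
  p_B = 2.65·e^(−2.65·0.71) = 2.65·e^(−1.8815) = 0.403758
  p_C = 3.10·e^(−3.10·0.71) = 3.10·e^(−2.2010) = 0.343146
Odds = (0.64/0.19) × (0.403758/0.350587) = 3.36842 × 1.15166 ≈ 3.879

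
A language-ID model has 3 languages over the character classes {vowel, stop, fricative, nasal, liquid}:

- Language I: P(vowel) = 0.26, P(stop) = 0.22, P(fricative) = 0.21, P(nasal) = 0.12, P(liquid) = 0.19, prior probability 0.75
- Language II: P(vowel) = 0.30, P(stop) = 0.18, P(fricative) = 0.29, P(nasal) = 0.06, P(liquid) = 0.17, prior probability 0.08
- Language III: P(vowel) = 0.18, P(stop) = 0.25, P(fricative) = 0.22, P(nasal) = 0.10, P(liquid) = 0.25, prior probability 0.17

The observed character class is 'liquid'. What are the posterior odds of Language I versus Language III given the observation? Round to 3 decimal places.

The posterior odds equal the prior odds times the likelihood ratio: (π_i/π_j)·(f_i(x)/f_j(x)).
Evaluate each component's likelihood at the observed value:
  L_I = P(liquid | comp) = 0.19
  L_II = P(liquid | comp) = 0.17
  L_III = P(liquid | comp) = 0.25
0.1425 / 0.0425 ≈ 3.353

3.353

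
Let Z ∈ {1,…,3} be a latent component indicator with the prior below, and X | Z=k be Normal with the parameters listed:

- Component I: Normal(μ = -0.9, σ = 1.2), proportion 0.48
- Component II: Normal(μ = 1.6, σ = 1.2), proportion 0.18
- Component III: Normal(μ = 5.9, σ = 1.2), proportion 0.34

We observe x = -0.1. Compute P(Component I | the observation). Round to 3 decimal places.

0.853

The responsibility of component k is π_k f_k(x) divided by Σ_j π_j f_j(x).
Normal densities:
  p_I = 0.266207
  p_II = 0.121878
  p_III = 1.23893e-06
Unnormalised posteriors:
  π_I·p_I = 0.48 × 0.266207 = 0.127779
  π_II·p_II = 0.18 × 0.121878 = 0.0219381
  π_III·p_III = 0.34 × 1.23893e-06 = 4.21237e-07
Marginal: 0.127779 + 0.0219381 + 4.21237e-07 = 0.149718
P(Component I | x) = 0.127779 / 0.149718 ≈ 0.853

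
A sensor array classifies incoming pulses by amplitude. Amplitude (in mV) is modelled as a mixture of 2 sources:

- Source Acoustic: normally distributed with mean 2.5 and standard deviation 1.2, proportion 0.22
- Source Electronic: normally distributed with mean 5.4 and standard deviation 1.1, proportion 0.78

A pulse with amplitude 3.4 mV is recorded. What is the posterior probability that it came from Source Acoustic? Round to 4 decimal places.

By Bayes' theorem, P(k | x) = π_k f_k(x) / Σ_j π_j f_j(x).
Component likelihoods at x = 3.4 mV:
  p_Acoustic = 0.250948
  p_Electronic = 0.0694505
Multiply by the mixture weights:
  π_Acoustic·p_Acoustic = 0.22 × 0.250948 = 0.0552085
  π_Electronic·p_Electronic = 0.78 × 0.0694505 = 0.0541714
Sum: 0.0552085 + 0.0541714 = 0.10938
P(Source Acoustic | 3.4 mV) ≈ 0.5047

0.5047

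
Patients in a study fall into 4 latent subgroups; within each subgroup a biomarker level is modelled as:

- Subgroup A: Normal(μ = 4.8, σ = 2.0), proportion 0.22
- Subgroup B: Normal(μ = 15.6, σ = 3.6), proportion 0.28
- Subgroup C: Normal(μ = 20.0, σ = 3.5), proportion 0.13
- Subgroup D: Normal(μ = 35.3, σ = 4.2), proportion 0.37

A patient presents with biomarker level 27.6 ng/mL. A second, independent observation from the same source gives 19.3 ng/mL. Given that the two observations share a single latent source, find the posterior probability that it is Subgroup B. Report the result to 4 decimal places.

Posterior ∝ prior × likelihood, so P(k | x) ∝ π_k f_k(x); normalise over all components.
Since both observations come from the same component, the likelihood for component k is f_k(x₁)·f_k(x₂).
  f_A = [1.20067e-29] × [7.69269e-13] = 9.2364e-42
  f_B = [0.000428411] × [0.0653475] = 2.79956e-05
  f_C = [0.0107887] × [0.111726] = 0.00120539
  f_D = [0.0176931] × [6.70375e-05] = 1.1861e-06
Prior × likelihood for each component:
  π_A·f_A = 0.22 × 9.2364e-42 = 2.03201e-42
  π_B·f_B = 0.28 × 2.79956e-05 = 7.83876e-06
  π_C·f_C = 0.13 × 0.00120539 = 0.0001567
  π_D·f_D = 0.37 × 1.1861e-06 = 4.38858e-07
Normaliser: 2.03201e-42 + 7.83876e-06 + 0.0001567 + 4.38858e-07 = 0.000164978
P(Subgroup B | data) ≈ 0.0475

0.0475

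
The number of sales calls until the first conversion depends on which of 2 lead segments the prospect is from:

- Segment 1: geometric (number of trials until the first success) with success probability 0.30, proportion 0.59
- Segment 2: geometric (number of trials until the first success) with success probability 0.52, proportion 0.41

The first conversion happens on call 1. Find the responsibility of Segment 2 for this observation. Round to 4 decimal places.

0.5464

P(component k | x) = P(Z=k)·f_k(x) / marginal(x), where marginal(x) = Σ_j P(Z=j)·f_j(x).
Geometric probabilities:
  f_1 = 0.3
  f_2 = 0.52
Prior × likelihood for each component:
  P(Z=1)·f_1 = 0.59 × 0.3 = 0.177
  P(Z=2)·f_2 = 0.41 × 0.52 = 0.2132
Marginal: 0.177 + 0.2132 = 0.3902
So the posterior for Segment 2 is 0.2132 / 0.3902 ≈ 0.5464.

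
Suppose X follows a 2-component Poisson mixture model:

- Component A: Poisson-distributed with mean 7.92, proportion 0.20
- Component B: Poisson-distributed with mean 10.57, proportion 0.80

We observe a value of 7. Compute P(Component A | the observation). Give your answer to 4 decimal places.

0.3194

Apply Bayes' rule: the posterior for each component is proportional to its prior times its likelihood at x.
Component likelihoods at x = 7:
  L_A = 0.14094
  L_B = 0.0750934
Prior × likelihood for each component:
  π_A·L_A = 0.20 × 0.14094 = 0.0281879
  π_B·L_B = 0.80 × 0.0750934 = 0.0600747
Sum: 0.0281879 + 0.0600747 = 0.0882627
So the posterior for Component A is 0.0281879 / 0.0882627 ≈ 0.3194.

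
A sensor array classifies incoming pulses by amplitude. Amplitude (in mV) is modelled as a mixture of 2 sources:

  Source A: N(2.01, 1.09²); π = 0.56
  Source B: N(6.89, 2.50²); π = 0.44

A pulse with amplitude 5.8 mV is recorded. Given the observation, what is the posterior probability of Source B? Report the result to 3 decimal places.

0.992

Posterior ∝ prior × likelihood, so P(k | x) ∝ π_k f_k(x); normalise over all components.
Normal densities:
  L_A = 0.000867319
  L_B = 0.145108
Multiply by the mixture weights:
  π_A·L_A = 0.56 × 0.000867319 = 0.000485698
  π_B·L_B = 0.44 × 0.145108 = 0.0638475
Denominator: 0.000485698 + 0.0638475 = 0.0643332
P(Source B | 5.8 mV) ≈ 0.992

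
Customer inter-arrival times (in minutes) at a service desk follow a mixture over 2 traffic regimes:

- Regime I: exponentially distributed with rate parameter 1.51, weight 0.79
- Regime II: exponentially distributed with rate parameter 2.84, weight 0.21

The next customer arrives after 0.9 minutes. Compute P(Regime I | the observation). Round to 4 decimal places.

0.8688

Posterior ∝ prior × likelihood, so P(k | x) ∝ π_k f_k(x); normalise over all components.
Evaluate each component's likelihood at the observed value:
  f_I = 0.387946
  f_II = 0.220425
Weight by the priors:
  π_I·f_I = 0.79 × 0.387946 = 0.306477
  π_II·f_II = 0.21 × 0.220425 = 0.0462893
Marginal: 0.306477 + 0.0462893 = 0.352766
P(Regime I | the observation) ≈ 0.8688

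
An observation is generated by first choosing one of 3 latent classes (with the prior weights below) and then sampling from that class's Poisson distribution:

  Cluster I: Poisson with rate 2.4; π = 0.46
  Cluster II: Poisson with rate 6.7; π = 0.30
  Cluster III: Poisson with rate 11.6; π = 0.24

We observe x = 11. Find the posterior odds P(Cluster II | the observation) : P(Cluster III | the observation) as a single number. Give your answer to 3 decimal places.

0.401

The posterior odds equal the prior odds times the likelihood ratio: (π_i/π_j)·(f_i(x)/f_j(x)).
Evaluate each component's likelihood at the observed value:
  L_I = e^(−2.4)·2.4^11/11! = 3.45829e-05
  L_II = e^(−6.7)·6.7^11/11! = 0.0376612
  L_III = e^(−11.6)·11.6^11/11! = 0.117508
Odds = (0.30/0.24) × (0.0376612/0.117508) = 1.25 × 0.3205 ≈ 0.401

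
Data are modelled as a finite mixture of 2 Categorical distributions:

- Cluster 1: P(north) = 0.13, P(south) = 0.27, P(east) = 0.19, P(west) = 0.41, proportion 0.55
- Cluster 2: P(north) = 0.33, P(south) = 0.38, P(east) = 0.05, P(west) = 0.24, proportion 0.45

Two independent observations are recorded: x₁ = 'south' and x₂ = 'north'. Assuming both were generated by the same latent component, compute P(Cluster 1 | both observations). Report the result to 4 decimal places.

0.2549

By Bayes' theorem, P(k | x) = P(Z=k) f_k(x) / Σ_j P(Z=j) f_j(x).
Since both observations come from the same component, the likelihood for component k is f_k(x₁)·f_k(x₂).
  L_1 = [0.27] × [0.13] = 0.0351
  L_2 = [0.38] × [0.33] = 0.1254
Unnormalised posteriors:
  P(Z=1)·L_1 = 0.55 × 0.0351 = 0.019305
  P(Z=2)·L_2 = 0.45 × 0.1254 = 0.05643
Marginal: 0.019305 + 0.05643 = 0.075735
P(Cluster 1 | x₁, x₂) ≈ 0.2549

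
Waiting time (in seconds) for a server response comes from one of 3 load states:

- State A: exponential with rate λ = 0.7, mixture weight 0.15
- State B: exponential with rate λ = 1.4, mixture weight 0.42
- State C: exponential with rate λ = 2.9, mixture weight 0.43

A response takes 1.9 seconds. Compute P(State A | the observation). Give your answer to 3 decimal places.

Posterior ∝ prior × likelihood, so P(k | x) ∝ P(Z=k) f_k(x); normalise over all components.
Component likelihoods at x = 1.9 seconds:
  p_A = 0.185134
  p_B = 0.0979275
  p_C = 0.0117337
Multiply by the mixture weights:
  P(Z=A)·p_A = 0.15 × 0.185134 = 0.0277701
  P(Z=B)·p_B = 0.42 × 0.0979275 = 0.0411296
  P(Z=C)·p_C = 0.43 × 0.0117337 = 0.0050455
Sum: 0.0277701 + 0.0411296 + 0.0050455 = 0.0739452
Responsibility of State A: 0.0277701 / 0.0739452 ≈ 0.376

0.376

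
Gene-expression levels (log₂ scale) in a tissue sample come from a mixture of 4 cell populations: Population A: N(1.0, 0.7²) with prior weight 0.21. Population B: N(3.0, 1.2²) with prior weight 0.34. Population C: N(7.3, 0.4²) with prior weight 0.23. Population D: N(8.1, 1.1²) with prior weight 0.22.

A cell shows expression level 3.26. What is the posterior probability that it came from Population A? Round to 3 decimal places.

0.006

By Bayes' theorem, P(k | x) = w_k f_k(x) / Σ_j w_j f_j(x).
Normal densities:
  L_A = (1/(0.7·√(2π)))·exp(−(3.26−1.0)²/(2·0.7²)) = 0.569918·exp(-5.21184) = 0.00310699
  L_B = (1/(1.2·√(2π)))·exp(−(3.26−3.0)²/(2·1.2²)) = 0.332452·exp(-0.02347) = 0.324739
  L_C = (1/(0.4·√(2π)))·exp(−(3.26−7.3)²/(2·0.4²)) = 0.997356·exp(-51.00500) = 7.04142e-23
  L_D = (1/(1.1·√(2π)))·exp(−(3.26−8.1)²/(2·1.1²)) = 0.362675·exp(-9.68000) = 2.2675e-05
Unnormalised posteriors:
  w_A·L_A = 0.21 × 0.00310699 = 0.000652468
  w_B·L_B = 0.34 × 0.324739 = 0.110411
  w_C·L_C = 0.23 × 7.04142e-23 = 1.61953e-23
  w_D·L_D = 0.22 × 2.2675e-05 = 4.98849e-06
Normaliser: 0.000652468 + 0.110411 + 1.61953e-23 + 4.98849e-06 = 0.111069
P(Population A | 3.26) = 0.000652468 / 0.111069 ≈ 0.006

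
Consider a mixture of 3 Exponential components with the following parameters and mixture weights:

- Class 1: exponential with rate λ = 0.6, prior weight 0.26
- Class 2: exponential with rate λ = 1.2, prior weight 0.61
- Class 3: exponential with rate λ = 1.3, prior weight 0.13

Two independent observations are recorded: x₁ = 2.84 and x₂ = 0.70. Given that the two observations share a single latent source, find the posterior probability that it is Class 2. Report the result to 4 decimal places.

Posterior ∝ prior × likelihood, so P(k | x) ∝ π_k f_k(x); normalise over all components.
Since both observations come from the same component, the likelihood for component k is f_k(x₁)·f_k(x₂).
  p_1 = [0.6·e^(−0.6·2.84) = 0.6·e^(−1.7040) = 0.109173] × [0.394228] = 0.0430389
  p_2 = [1.2·e^(−1.2·2.84) = 1.2·e^(−3.4080) = 0.0397288] × [0.518053] = 0.0205816
  p_3 = [1.3·e^(−1.3·2.84) = 1.3·e^(−3.6920) = 0.0323987] × [0.523281] = 0.0169537
Multiply by the mixture weights:
  π_1·p_1 = 0.26 × 0.0430389 = 0.0111901
  π_2·p_2 = 0.61 × 0.0205816 = 0.0125548
  π_3·p_3 = 0.13 × 0.0169537 = 0.00220398
Denominator: 0.0111901 + 0.0125548 + 0.00220398 = 0.0259489
So the posterior for Class 2 is 0.0125548 / 0.0259489 ≈ 0.4838.

0.4838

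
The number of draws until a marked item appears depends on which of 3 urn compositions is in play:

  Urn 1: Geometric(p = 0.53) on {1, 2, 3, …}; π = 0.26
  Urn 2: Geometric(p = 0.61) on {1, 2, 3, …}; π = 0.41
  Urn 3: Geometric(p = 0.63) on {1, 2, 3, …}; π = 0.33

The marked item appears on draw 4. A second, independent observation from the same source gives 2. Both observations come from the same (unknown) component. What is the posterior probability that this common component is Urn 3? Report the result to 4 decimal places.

The responsibility of component k is P(Z=k) f_k(x) divided by Σ_j P(Z=j) f_j(x).
Since both observations come from the same component, the likelihood for component k is f_k(x₁)·f_k(x₂).
  f_1 = [0.53·(1−0.53)^3 = 0.53·0.103823 = 0.0550262] × [0.2491] = 0.013707
  f_2 = [0.61·(1−0.61)^3 = 0.61·0.059319 = 0.0361846] × [0.2379] = 0.00860831
  f_3 = [0.63·(1−0.63)^3 = 0.63·0.050653 = 0.0319114] × [0.2331] = 0.00743855
Unnormalised posteriors:
  P(Z=1)·f_1 = 0.26 × 0.013707 = 0.00356383
  P(Z=2)·f_2 = 0.41 × 0.00860831 = 0.00352941
  P(Z=3)·f_3 = 0.33 × 0.00743855 = 0.00245472
Sum: 0.00356383 + 0.00352941 + 0.00245472 = 0.00954795
P(Urn 3 | data) ≈ 0.2571

0.2571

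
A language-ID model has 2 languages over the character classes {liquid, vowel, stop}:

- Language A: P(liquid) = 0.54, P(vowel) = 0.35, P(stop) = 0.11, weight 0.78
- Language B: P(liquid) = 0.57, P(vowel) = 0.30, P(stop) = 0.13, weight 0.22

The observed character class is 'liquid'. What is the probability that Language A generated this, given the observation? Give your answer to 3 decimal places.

0.771

The responsibility of component k is π_k f_k(x) divided by Σ_j π_j f_j(x).
Component likelihoods at x = 'liquid':
  f_A = 0.54
  f_B = 0.57
Multiply by the mixture weights:
  π_A·f_A = 0.78 × 0.54 = 0.4212
  π_B·f_B = 0.22 × 0.57 = 0.1254
Sum: 0.4212 + 0.1254 = 0.5466
So the posterior for Language A is 0.4212 / 0.5466 ≈ 0.771.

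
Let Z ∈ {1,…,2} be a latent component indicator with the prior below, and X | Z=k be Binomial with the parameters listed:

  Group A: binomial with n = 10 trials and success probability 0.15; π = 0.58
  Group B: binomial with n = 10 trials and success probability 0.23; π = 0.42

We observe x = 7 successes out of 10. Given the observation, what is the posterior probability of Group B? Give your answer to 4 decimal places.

By Bayes' theorem, P(k | x) = P(Z=k) f_k(x) / Σ_j P(Z=j) f_j(x).
Binomial probabilities:
  p_A = C(10,7)·0.15^7·0.85^3 = 120·1.70859e-06·0.614125 = 0.000125915
  p_B = C(10,7)·0.23^7·0.77^3 = 120·3.40483e-05·0.456533 = 0.0018653
Unnormalised posteriors:
  P(Z=A)·p_A = 0.58 × 0.000125915 = 7.30306e-05
  P(Z=B)·p_B = 0.42 × 0.0018653 = 0.000783425
Denominator: 7.30306e-05 + 0.000783425 = 0.000856456
P(Group B | data) = 0.000783425 / 0.000856456 ≈ 0.9147

0.9147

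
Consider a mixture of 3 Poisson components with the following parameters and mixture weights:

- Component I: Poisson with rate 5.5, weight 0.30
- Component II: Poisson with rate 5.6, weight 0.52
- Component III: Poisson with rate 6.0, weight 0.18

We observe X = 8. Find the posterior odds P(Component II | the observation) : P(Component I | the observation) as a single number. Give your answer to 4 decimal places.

1.8116

The posterior odds equal the prior odds times the likelihood ratio: (w_i/w_j)·(f_i(x)/f_j(x)).
Component likelihoods at x = 8:
  p_I = 0.0848714
  p_II = 0.0887022
  p_III = 0.103258
Posterior odds = (w_II·p_II) / (w_I·p_I) = (0.52·0.0887022) / (0.30·0.0848714) = 0.0461252 / 0.0254614 ≈ 1.8116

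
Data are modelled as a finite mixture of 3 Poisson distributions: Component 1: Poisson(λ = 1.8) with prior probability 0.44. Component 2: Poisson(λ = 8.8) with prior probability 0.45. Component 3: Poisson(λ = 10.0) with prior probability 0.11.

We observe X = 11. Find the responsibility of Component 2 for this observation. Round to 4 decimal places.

P(component k | x) = π_k·f_k(x) / marginal(x), where marginal(x) = Σ_j π_j·f_j(x).
Poisson probabilities:
  p_1 = 2.66141e-06
  p_2 = 0.092547
  p_3 = 0.113736
Multiply by the mixture weights:
  π_1·p_1 = 0.44 × 2.66141e-06 = 1.17102e-06
  π_2·p_2 = 0.45 × 0.092547 = 0.0416461
  π_3·p_3 = 0.11 × 0.113736 = 0.012511
Normaliser: 1.17102e-06 + 0.0416461 + 0.012511 = 0.0541583
Responsibility of Component 2: 0.0416461 / 0.0541583 ≈ 0.7690

0.7690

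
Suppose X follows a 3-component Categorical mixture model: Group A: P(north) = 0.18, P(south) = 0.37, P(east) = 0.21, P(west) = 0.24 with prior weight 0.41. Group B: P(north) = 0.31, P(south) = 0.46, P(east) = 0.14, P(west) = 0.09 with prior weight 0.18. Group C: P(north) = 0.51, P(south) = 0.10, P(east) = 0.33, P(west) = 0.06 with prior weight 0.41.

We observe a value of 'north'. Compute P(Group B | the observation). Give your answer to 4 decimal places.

P(component k | x) = π_k·f_k(x) / marginal(x), where marginal(x) = Σ_j π_j·f_j(x).
Evaluate each component's likelihood at the observed value:
  f_A = 0.18
  f_B = 0.31
  f_C = 0.51
Weight by the priors:
  π_A·f_A = 0.41 × 0.18 = 0.0738
  π_B·f_B = 0.18 × 0.31 = 0.0558
  π_C·f_C = 0.41 × 0.51 = 0.2091
Marginal: 0.0738 + 0.0558 + 0.2091 = 0.3387
Responsibility of Group B: 0.0558 / 0.3387 ≈ 0.1647

0.1647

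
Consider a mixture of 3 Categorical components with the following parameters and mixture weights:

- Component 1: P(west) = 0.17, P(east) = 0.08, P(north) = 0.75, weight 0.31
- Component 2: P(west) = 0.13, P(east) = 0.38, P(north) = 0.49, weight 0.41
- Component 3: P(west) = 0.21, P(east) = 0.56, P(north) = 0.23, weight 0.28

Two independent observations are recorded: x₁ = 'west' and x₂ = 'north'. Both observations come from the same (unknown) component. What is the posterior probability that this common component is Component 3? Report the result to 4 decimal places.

0.1708

Apply Bayes' rule: the posterior for each component is proportional to its prior times its likelihood at x.
Since both observations come from the same component, the likelihood for component k is f_k(x₁)·f_k(x₂).
  L_1 = [0.17] × [0.75] = 0.1275
  L_2 = [0.13] × [0.49] = 0.0637
  L_3 = [0.21] × [0.23] = 0.0483
Unnormalised posteriors:
  π_1·L_1 = 0.31 × 0.1275 = 0.039525
  π_2·L_2 = 0.41 × 0.0637 = 0.026117
  π_3·L_3 = 0.28 × 0.0483 = 0.013524
Marginal: 0.039525 + 0.026117 + 0.013524 = 0.079166
P(Component 3 | x) = 0.013524 / 0.079166 ≈ 0.1708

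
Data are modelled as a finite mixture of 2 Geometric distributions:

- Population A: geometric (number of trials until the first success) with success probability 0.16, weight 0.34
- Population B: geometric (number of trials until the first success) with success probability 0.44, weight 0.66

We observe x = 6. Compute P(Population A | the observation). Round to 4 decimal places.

0.5872

By Bayes' theorem, P(k | x) = P(Z=k) f_k(x) / Σ_j P(Z=j) f_j(x).
Evaluate each component's likelihood at the observed value:
  f_A = 0.16·(1−0.16)^5 = 0.16·0.418212 = 0.0669139
  f_B = 0.44·(1−0.44)^5 = 0.44·0.0550732 = 0.0242322
Weight by the priors:
  P(Z=A)·f_A = 0.34 × 0.0669139 = 0.0227507
  P(Z=B)·f_B = 0.66 × 0.0242322 = 0.0159933
Marginal: 0.0227507 + 0.0159933 = 0.038744
P(Population A | 6) = 0.0227507 / 0.038744 ≈ 0.5872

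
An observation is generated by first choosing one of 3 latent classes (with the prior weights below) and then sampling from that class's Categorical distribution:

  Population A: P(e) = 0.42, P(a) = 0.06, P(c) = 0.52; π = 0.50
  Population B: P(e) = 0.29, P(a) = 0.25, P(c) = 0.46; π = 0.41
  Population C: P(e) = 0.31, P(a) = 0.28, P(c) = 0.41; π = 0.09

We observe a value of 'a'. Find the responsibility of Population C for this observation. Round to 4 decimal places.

P(component k | x) = P(Z=k)·f_k(x) / marginal(x), where marginal(x) = Σ_j P(Z=j)·f_j(x).
Evaluate each component's likelihood at the observed value:
  f_A = 0.06
  f_B = 0.25
  f_C = 0.28
Multiply by the mixture weights:
  P(Z=A)·f_A = 0.50 × 0.06 = 0.03
  P(Z=B)·f_B = 0.41 × 0.25 = 0.1025
  P(Z=C)·f_C = 0.09 × 0.28 = 0.0252
Evidence: 0.03 + 0.1025 + 0.0252 = 0.1577
Responsibility of Population C: 0.0252 / 0.1577 ≈ 0.1598

0.1598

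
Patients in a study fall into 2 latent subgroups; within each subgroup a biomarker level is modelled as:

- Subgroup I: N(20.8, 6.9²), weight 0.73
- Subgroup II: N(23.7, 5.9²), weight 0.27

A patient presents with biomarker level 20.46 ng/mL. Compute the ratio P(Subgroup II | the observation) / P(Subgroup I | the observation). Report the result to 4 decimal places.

0.3725

The posterior odds equal the prior odds times the likelihood ratio: (w_i/w_j)·(f_i(x)/f_j(x)).
Component likelihoods at x = 20.46 ng/mL:
  f_I = (1/(6.9·√(2π)))·exp(−(20.46−20.8)²/(2·6.9²)) = 0.057818·exp(-0.00121) = 0.0577476
  f_II = (1/(5.9·√(2π)))·exp(−(20.46−23.7)²/(2·5.9²)) = 0.067617·exp(-0.15078) = 0.0581532
0.0157014 / 0.0421557 ≈ 0.3725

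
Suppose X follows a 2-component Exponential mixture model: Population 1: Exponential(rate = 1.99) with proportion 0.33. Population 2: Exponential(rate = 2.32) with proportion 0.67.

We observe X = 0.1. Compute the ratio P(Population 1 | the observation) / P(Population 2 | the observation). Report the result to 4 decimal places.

Since P(k|x) ∝ w_k f_k(x), the posterior odds are w_i f_i(x) / (w_j f_j(x)).
Component likelihoods at x = 0.1:
  L_1 = 1.6309
  L_2 = 1.83964
Odds = (0.33/0.67) × (1.6309/1.83964) = 0.492537 × 0.886537 ≈ 0.4367

0.4367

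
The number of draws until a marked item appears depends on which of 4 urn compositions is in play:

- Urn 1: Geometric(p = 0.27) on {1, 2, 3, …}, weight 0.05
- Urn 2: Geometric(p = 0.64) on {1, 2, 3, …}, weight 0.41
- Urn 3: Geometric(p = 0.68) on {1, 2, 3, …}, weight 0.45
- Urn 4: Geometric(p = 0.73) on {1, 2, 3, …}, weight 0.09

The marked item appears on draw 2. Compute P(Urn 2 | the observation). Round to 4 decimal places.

0.4294

Posterior ∝ prior × likelihood, so P(k | x) ∝ π_k f_k(x); normalise over all components.
Geometric probabilities:
  p_1 = 0.27·(1−0.27)^1 = 0.27·0.73 = 0.1971
  p_2 = 0.64·(1−0.64)^1 = 0.64·0.36 = 0.2304
  p_3 = 0.68·(1−0.68)^1 = 0.68·0.32 = 0.2176
  p_4 = 0.73·(1−0.73)^1 = 0.73·0.27 = 0.1971
Unnormalised posteriors:
  π_1·p_1 = 0.05 × 0.1971 = 0.009855
  π_2·p_2 = 0.41 × 0.2304 = 0.094464
  π_3·p_3 = 0.45 × 0.2176 = 0.09792
  π_4·p_4 = 0.09 × 0.1971 = 0.017739
Denominator: 0.009855 + 0.094464 + 0.09792 + 0.017739 = 0.219978
P(Urn 2 | 2) ≈ 0.4294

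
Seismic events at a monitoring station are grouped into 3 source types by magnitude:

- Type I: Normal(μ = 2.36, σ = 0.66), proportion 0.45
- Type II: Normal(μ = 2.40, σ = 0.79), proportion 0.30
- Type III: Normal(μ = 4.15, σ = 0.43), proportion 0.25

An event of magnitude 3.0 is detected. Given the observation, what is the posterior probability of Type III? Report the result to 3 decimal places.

By Bayes' theorem, P(k | x) = P(Z=k) f_k(x) / Σ_j P(Z=j) f_j(x).
Evaluate each component's likelihood at the observed value:
  L_I = (1/(0.66·√(2π)))·exp(−(3.0−2.36)²/(2·0.66²)) = 0.604458·exp(-0.47016) = 0.377729
  L_II = (1/(0.79·√(2π)))·exp(−(3.0−2.40)²/(2·0.79²)) = 0.504990·exp(-0.28842) = 0.378465
  L_III = (1/(0.43·√(2π)))·exp(−(3.0−4.15)²/(2·0.43²)) = 0.927773·exp(-3.57626) = 0.0259593
Unnormalised posteriors:
  P(Z=I)·L_I = 0.45 × 0.377729 = 0.169978
  P(Z=II)·L_II = 0.30 × 0.378465 = 0.11354
  P(Z=III)·L_III = 0.25 × 0.0259593 = 0.00648982
Denominator: 0.169978 + 0.11354 + 0.00648982 = 0.290007
P(Type III | data) ≈ 0.022

0.022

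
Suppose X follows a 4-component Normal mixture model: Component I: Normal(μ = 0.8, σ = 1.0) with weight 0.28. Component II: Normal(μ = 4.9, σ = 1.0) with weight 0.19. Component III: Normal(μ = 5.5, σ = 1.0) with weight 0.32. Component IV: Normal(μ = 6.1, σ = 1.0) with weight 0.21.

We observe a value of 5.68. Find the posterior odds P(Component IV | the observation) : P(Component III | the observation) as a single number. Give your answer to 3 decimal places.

0.611

The posterior odds equal the prior odds times the likelihood ratio: (P(Z=i)/P(Z=j))·(f_i(x)/f_j(x)).
Component likelihoods at x = 5.68:
  p_I = 2.68954e-06
  p_II = 0.294305
  p_III = 0.392531
  p_IV = 0.365263
0.0767052 / 0.12561 ≈ 0.611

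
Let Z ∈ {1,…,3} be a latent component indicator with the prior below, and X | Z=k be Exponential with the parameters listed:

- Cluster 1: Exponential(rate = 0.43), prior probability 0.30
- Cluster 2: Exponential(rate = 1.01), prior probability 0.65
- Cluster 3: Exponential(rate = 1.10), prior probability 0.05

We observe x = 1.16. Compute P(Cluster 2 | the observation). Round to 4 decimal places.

The responsibility of component k is π_k f_k(x) divided by Σ_j π_j f_j(x).
Component likelihoods at x = 1.16:
  f_1 = 0.261121
  f_2 = 0.312969
  f_3 = 0.307067
Weight by the priors:
  π_1·f_1 = 0.30 × 0.261121 = 0.0783364
  π_2·f_2 = 0.65 × 0.312969 = 0.20343
  π_3·f_3 = 0.05 × 0.307067 = 0.0153533
Normaliser: 0.0783364 + 0.20343 + 0.0153533 = 0.29712
Responsibility of Cluster 2: 0.20343 / 0.29712 ≈ 0.6847

0.6847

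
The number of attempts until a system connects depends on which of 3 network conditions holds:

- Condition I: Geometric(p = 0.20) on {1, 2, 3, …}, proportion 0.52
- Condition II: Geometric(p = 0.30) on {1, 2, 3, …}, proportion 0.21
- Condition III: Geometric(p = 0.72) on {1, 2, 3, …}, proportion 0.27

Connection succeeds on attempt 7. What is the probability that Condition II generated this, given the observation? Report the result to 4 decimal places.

0.2132

The responsibility of component k is π_k f_k(x) divided by Σ_j π_j f_j(x).
Evaluate each component's likelihood at the observed value:
  f_I = 0.20·(1−0.20)^6 = 0.20·0.262144 = 0.0524288
  f_II = 0.30·(1−0.30)^6 = 0.30·0.117649 = 0.0352947
  f_III = 0.72·(1−0.72)^6 = 0.72·0.00048189 = 0.000346961
Multiply by the mixture weights:
  π_I·f_I = 0.52 × 0.0524288 = 0.027263
  π_II·f_II = 0.21 × 0.0352947 = 0.00741189
  π_III·f_III = 0.27 × 0.000346961 = 9.36795e-05
Marginal: 0.027263 + 0.00741189 + 9.36795e-05 = 0.0347685
P(Condition II | data) = 0.00741189 / 0.0347685 ≈ 0.2132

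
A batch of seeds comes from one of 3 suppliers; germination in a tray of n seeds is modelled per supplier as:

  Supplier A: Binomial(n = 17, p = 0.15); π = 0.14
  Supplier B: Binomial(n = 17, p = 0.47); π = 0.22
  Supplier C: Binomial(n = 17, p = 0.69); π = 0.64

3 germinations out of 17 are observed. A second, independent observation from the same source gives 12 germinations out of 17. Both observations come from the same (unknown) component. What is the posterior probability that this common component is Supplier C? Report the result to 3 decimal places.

Posterior ∝ prior × likelihood, so P(k | x) ∝ π_k f_k(x); normalise over all components.
Since both observations come from the same component, the likelihood for component k is f_k(x₁)·f_k(x₂).
  p_A = [C(17,3)·0.15^3·0.85^14 = 680·0.003375·0.10277 = 0.235856] × [3.56238e-07] = 8.4021e-08
  p_B = [C(17,3)·0.47^3·0.53^14 = 680·0.103823·0.000137995 = 0.00974237] × [0.030068] = 0.000292933
  p_C = [C(17,3)·0.69^3·0.31^14 = 680·0.328509·7.56944e-08 = 1.69091e-05] × [0.206323] = 3.48873e-06
Prior × likelihood for each component:
  π_A·p_A = 0.14 × 8.4021e-08 = 1.17629e-08
  π_B·p_B = 0.22 × 0.000292933 = 6.44453e-05
  π_C·p_C = 0.64 × 3.48873e-06 = 2.23279e-06
Marginal: 1.17629e-08 + 6.44453e-05 + 2.23279e-06 = 6.66899e-05
P(Supplier C | x) ≈ 0.033

0.033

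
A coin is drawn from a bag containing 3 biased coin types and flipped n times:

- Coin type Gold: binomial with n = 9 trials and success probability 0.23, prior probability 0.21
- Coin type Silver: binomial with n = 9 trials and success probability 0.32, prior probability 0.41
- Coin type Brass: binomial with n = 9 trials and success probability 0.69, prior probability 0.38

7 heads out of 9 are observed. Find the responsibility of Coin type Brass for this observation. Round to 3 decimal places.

Posterior ∝ prior × likelihood, so P(k | x) ∝ π_k f_k(x); normalise over all components.
Evaluate each component's likelihood at the observed value:
  p_Gold = C(9,7)·0.23^7·0.77^2 = 36·3.40483e-05·0.5929 = 0.00072674
  p_Silver = C(9,7)·0.32^7·0.68^2 = 36·0.000343597·0.4624 = 0.00571966
  p_Brass = C(9,7)·0.69^7·0.31^2 = 36·0.0744635·0.0961 = 0.257614
Multiply by the mixture weights:
  π_Gold·p_Gold = 0.21 × 0.00072674 = 0.000152615
  π_Silver·p_Silver = 0.41 × 0.00571966 = 0.00234506
  π_Brass·p_Brass = 0.38 × 0.257614 = 0.0978933
Sum: 0.000152615 + 0.00234506 + 0.0978933 = 0.100391
So the posterior for Coin type Brass is 0.0978933 / 0.100391 ≈ 0.975.

0.975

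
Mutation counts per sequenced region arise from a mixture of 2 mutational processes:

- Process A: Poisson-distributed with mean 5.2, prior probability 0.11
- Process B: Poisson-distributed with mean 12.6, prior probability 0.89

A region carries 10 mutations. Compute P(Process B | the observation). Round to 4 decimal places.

Posterior ∝ prior × likelihood, so P(k | x) ∝ π_k f_k(x); normalise over all components.
Evaluate each component's likelihood at the observed value:
  f_A = 0.0219755
  f_B = 0.0937199
Weight by the priors:
  π_A·f_A = 0.11 × 0.0219755 = 0.00241731
  π_B·f_B = 0.89 × 0.0937199 = 0.0834107
Evidence: 0.00241731 + 0.0834107 = 0.085828
P(Process B | 10 mutations) = 0.0834107 / 0.085828 ≈ 0.9718

0.9718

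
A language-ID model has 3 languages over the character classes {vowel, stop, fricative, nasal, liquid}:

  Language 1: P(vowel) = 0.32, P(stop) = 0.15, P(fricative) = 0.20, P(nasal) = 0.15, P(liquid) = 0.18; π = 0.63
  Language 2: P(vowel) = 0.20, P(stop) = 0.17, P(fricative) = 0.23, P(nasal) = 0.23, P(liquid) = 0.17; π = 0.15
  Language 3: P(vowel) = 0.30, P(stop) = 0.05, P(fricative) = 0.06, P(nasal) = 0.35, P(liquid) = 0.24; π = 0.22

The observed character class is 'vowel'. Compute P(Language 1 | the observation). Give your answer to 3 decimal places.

The responsibility of component k is π_k f_k(x) divided by Σ_j π_j f_j(x).
Component likelihoods at x = 'vowel':
  p_1 = P(vowel | comp) = 0.32
  p_2 = P(vowel | comp) = 0.20
  p_3 = P(vowel | comp) = 0.30
Multiply by the mixture weights:
  π_1·p_1 = 0.63 × 0.32 = 0.2016
  π_2·p_2 = 0.15 × 0.2 = 0.03
  π_3·p_3 = 0.22 × 0.3 = 0.066
Normaliser: 0.2016 + 0.03 + 0.066 = 0.2976
P(Language 1 | x) = 0.2016 / 0.2976 ≈ 0.677

0.677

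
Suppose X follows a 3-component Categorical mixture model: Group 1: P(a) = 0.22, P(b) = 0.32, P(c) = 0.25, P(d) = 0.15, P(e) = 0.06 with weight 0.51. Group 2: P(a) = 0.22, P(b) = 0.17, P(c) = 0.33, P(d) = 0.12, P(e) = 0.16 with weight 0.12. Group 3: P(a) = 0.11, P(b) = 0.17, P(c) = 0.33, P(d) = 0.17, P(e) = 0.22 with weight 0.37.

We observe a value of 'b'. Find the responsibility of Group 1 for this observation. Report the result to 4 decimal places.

0.6621

By Bayes' theorem, P(k | x) = P(Z=k) f_k(x) / Σ_j P(Z=j) f_j(x).
Component likelihoods at x = 'b':
  L_1 = P(b | comp) = 0.32
  L_2 = P(b | comp) = 0.17
  L_3 = P(b | comp) = 0.17
Weight by the priors:
  P(Z=1)·L_1 = 0.51 × 0.32 = 0.1632
  P(Z=2)·L_2 = 0.12 × 0.17 = 0.0204
  P(Z=3)·L_3 = 0.37 × 0.17 = 0.0629
Evidence: 0.1632 + 0.0204 + 0.0629 = 0.2465
P(Group 1 | x) ≈ 0.6621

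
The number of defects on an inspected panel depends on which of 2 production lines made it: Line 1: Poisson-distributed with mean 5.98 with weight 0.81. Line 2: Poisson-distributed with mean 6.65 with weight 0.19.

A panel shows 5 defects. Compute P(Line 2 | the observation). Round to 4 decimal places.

P(component k | x) = P(Z=k)·f_k(x) / marginal(x), where marginal(x) = Σ_j P(Z=j)·f_j(x).
Evaluate each component's likelihood at the observed value:
  L_1 = 0.161155
  L_2 = 0.140239
Multiply by the mixture weights:
  P(Z=1)·L_1 = 0.81 × 0.161155 = 0.130536
  P(Z=2)·L_2 = 0.19 × 0.140239 = 0.0266454
Denominator: 0.130536 + 0.0266454 = 0.157181
So the posterior for Line 2 is 0.0266454 / 0.157181 ≈ 0.1695.

0.1695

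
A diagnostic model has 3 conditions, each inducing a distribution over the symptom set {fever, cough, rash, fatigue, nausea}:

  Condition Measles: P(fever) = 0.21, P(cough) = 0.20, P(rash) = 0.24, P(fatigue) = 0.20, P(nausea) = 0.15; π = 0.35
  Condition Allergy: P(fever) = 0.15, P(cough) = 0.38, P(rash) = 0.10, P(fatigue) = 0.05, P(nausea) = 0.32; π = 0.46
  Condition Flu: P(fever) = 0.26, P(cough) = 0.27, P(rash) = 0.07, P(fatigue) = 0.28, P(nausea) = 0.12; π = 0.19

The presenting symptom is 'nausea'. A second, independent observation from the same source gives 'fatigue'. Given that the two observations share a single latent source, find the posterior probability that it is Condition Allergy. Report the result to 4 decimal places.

By Bayes' theorem, P(k | x) = P(Z=k) f_k(x) / Σ_j P(Z=j) f_j(x).
Since both observations come from the same component, the likelihood for component k is f_k(x₁)·f_k(x₂).
  L_Measles = [P(nausea | comp) = 0.15] × [0.2] = 0.03
  L_Allergy = [P(nausea | comp) = 0.32] × [0.05] = 0.016
  L_Flu = [P(nausea | comp) = 0.12] × [0.28] = 0.0336
Unnormalised posteriors:
  P(Z=Measles)·L_Measles = 0.35 × 0.03 = 0.0105
  P(Z=Allergy)·L_Allergy = 0.46 × 0.016 = 0.00736
  P(Z=Flu)·L_Flu = 0.19 × 0.0336 = 0.006384
Denominator: 0.0105 + 0.00736 + 0.006384 = 0.024244
P(Condition Allergy | x₁,x₂) ≈ 0.3036

0.3036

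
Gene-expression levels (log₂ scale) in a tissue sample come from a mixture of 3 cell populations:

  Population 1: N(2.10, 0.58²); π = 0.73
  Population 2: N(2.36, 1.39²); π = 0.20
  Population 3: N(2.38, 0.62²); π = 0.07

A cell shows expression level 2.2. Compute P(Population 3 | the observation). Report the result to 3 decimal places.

0.073

P(component k | x) = w_k·f_k(x) / marginal(x), where marginal(x) = Σ_j w_j·f_j(x).
Evaluate each component's likelihood at the observed value:
  L_1 = (1/(0.58·√(2π)))·exp(−(2.2−2.10)²/(2·0.58²)) = 0.687832·exp(-0.01486) = 0.677684
  L_2 = (1/(1.39·√(2π)))·exp(−(2.2−2.36)²/(2·1.39²)) = 0.287009·exp(-0.00662) = 0.285114
  L_3 = (1/(0.62·√(2π)))·exp(−(2.2−2.38)²/(2·0.62²)) = 0.643455·exp(-0.04214) = 0.616901
Weight by the priors:
  w_1·L_1 = 0.73 × 0.677684 = 0.494709
  w_2·L_2 = 0.20 × 0.285114 = 0.0570227
  w_3·L_3 = 0.07 × 0.616901 = 0.0431831
Sum: 0.494709 + 0.0570227 + 0.0431831 = 0.594915
P(Population 3 | 2.2) ≈ 0.073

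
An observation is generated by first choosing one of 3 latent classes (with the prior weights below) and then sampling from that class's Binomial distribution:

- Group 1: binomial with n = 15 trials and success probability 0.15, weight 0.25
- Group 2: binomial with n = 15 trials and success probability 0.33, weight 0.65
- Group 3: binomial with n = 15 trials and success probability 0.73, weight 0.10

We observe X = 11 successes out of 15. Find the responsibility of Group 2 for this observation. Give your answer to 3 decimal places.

0.038

Apply Bayes' rule: the posterior for each component is proportional to its prior times its likelihood at x.
Evaluate each component's likelihood at the observed value:
  L_1 = C(15,11)·0.15^11·0.85^4 = 1365·8.64976e-10·0.522006 = 6.16328e-07
  L_2 = C(15,11)·0.33^11·0.67^4 = 1365·5.05421e-06·0.201511 = 0.00139023
  L_3 = C(15,11)·0.73^11·0.27^4 = 1365·0.0313727·0.00531441 = 0.227583
Multiply by the mixture weights:
  P(Z=1)·L_1 = 0.25 × 6.16328e-07 = 1.54082e-07
  P(Z=2)·L_2 = 0.65 × 0.00139023 = 0.000903646
  P(Z=3)·L_3 = 0.10 × 0.227583 = 0.0227583
Evidence: 1.54082e-07 + 0.000903646 + 0.0227583 = 0.0236621
Responsibility of Group 2: 0.000903646 / 0.0236621 ≈ 0.038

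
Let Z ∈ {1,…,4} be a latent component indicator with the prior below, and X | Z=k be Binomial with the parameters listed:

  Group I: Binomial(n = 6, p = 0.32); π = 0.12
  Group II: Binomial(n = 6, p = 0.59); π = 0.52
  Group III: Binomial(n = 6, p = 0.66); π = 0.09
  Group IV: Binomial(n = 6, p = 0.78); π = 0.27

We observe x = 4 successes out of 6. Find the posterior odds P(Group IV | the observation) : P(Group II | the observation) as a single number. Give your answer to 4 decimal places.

0.4567

The posterior odds equal the prior odds times the likelihood ratio: (π_i/π_j)·(f_i(x)/f_j(x)).
Component likelihoods at x = 4 successes out of 6:
  L_I = 0.0727292
  L_II = 0.305539
  L_III = 0.329022
  L_IV = 0.268729
Posterior odds = (π_IV·L_IV) / (π_II·L_II) = (0.27·0.268729) / (0.52·0.305539) = 0.0725569 / 0.15888 ≈ 0.4567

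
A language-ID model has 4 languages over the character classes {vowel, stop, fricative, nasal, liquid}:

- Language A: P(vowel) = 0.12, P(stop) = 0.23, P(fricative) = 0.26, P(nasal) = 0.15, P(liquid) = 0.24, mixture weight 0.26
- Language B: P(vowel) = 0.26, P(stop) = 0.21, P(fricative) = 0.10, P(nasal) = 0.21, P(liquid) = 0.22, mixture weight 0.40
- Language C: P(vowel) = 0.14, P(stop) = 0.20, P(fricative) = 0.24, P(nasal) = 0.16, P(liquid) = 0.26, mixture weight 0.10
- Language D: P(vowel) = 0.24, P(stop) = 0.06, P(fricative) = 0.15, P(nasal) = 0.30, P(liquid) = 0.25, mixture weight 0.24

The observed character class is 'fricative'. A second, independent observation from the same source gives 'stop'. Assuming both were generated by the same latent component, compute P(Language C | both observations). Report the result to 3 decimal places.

Apply Bayes' rule: the posterior for each component is proportional to its prior times its likelihood at x.
Since both observations come from the same component, the likelihood for component k is f_k(x₁)·f_k(x₂).
  p_A = [P(fricative | comp) = 0.26] × [0.23] = 0.0598
  p_B = [P(fricative | comp) = 0.10] × [0.21] = 0.021
  p_C = [P(fricative | comp) = 0.24] × [0.2] = 0.048
  p_D = [P(fricative | comp) = 0.15] × [0.06] = 0.009
Prior × likelihood for each component:
  w_A·p_A = 0.26 × 0.0598 = 0.015548
  w_B·p_B = 0.40 × 0.021 = 0.0084
  w_C·p_C = 0.10 × 0.048 = 0.0048
  w_D·p_D = 0.24 × 0.009 = 0.00216
Sum: 0.015548 + 0.0084 + 0.0048 + 0.00216 = 0.030908
P(Language C | x) ≈ 0.155

0.155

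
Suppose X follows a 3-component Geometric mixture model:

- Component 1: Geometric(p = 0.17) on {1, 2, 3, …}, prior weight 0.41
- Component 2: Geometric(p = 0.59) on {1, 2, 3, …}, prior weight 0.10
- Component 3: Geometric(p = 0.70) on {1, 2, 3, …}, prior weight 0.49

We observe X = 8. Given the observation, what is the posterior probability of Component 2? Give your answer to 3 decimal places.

By Bayes' theorem, P(k | x) = w_k f_k(x) / Σ_j w_j f_j(x).
Evaluate each component's likelihood at the observed value:
  L_1 = 0.0461313
  L_2 = 0.00114905
  L_3 = 0.00015309
Weight by the priors:
  w_1·L_1 = 0.41 × 0.0461313 = 0.0189138
  w_2·L_2 = 0.10 × 0.00114905 = 0.000114905
  w_3·L_3 = 0.49 × 0.00015309 = 7.50141e-05
Sum: 0.0189138 + 0.000114905 + 7.50141e-05 = 0.0191037
So the posterior for Component 2 is 0.000114905 / 0.0191037 ≈ 0.006.

0.006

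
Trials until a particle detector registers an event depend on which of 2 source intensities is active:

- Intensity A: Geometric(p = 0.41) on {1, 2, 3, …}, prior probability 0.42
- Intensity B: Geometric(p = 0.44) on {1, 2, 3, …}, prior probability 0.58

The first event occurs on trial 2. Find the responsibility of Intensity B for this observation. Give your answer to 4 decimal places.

By Bayes' theorem, P(k | x) = P(Z=k) f_k(x) / Σ_j P(Z=j) f_j(x).
Component likelihoods at x = 2:
  f_A = 0.41·(1−0.41)^1 = 0.41·0.59 = 0.2419
  f_B = 0.44·(1−0.44)^1 = 0.44·0.56 = 0.2464
Unnormalised posteriors:
  P(Z=A)·f_A = 0.42 × 0.2419 = 0.101598
  P(Z=B)·f_B = 0.58 × 0.2464 = 0.142912
Normaliser: 0.101598 + 0.142912 = 0.24451
So the posterior for Intensity B is 0.142912 / 0.24451 ≈ 0.5845.

0.5845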